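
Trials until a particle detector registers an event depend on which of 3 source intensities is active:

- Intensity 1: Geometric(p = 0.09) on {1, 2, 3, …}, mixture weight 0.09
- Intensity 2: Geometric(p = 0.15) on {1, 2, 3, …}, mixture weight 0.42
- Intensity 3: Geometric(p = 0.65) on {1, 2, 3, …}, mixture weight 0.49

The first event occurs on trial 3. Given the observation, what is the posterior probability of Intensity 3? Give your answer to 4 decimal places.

The responsibility of component k is π_k f_k(x) divided by Σ_j π_j f_j(x).
Component likelihoods at x = 3:
  p_1 = 0.074529
  p_2 = 0.108375
  p_3 = 0.079625
Weight by the priors:
  π_1·p_1 = 0.09 × 0.074529 = 0.00670761
  π_2·p_2 = 0.42 × 0.108375 = 0.0455175
  π_3·p_3 = 0.49 × 0.079625 = 0.0390162
Normaliser: 0.00670761 + 0.0455175 + 0.0390162 = 0.0912414
P(Intensity 3 | data) ≈ 0.4276

0.4276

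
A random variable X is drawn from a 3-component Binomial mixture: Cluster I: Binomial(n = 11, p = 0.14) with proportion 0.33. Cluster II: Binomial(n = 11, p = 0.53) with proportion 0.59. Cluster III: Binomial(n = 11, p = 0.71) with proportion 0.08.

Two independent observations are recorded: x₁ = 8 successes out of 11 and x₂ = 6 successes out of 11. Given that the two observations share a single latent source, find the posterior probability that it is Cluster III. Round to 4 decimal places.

By Bayes' theorem, P(k | x) = w_k f_k(x) / Σ_j w_j f_j(x).
Since both observations come from the same component, the likelihood for component k is f_k(x₁)·f_k(x₂).
  p_I = [1.54883e-05] × [0.00163645] = 2.53458e-08
  p_II = [0.106656] × [0.234848] = 0.0250479
  p_III = [0.259863] × [0.12139] = 0.0315447
Prior × likelihood for each component:
  w_I·p_I = 0.33 × 2.53458e-08 = 8.36411e-09
  w_II·p_II = 0.59 × 0.0250479 = 0.0147782
  w_III·p_III = 0.08 × 0.0315447 = 0.00252358
Sum: 8.36411e-09 + 0.0147782 + 0.00252358 = 0.0173018
P(Cluster III | data) ≈ 0.1459

0.1459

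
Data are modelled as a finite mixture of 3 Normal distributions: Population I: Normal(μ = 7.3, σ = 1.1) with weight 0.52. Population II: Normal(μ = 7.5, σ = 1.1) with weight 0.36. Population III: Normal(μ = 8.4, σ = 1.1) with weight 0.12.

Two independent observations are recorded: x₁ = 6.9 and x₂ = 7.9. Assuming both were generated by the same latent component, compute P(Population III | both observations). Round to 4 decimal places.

0.0568

Apply Bayes' rule: the posterior for each component is proportional to its prior times its likelihood at x.
Since both observations come from the same component, the likelihood for component k is f_k(x₁)·f_k(x₂).
  L_I = [(1/(1.1·√(2π)))·exp(−(6.9−7.3)²/(2·1.1²)) = 0.362675·exp(-0.06612) = 0.339472] × [0.312544] = 0.1061
  L_II = [(1/(1.1·√(2π)))·exp(−(6.9−7.5)²/(2·1.1²)) = 0.362675·exp(-0.14876) = 0.312544] × [0.339472] = 0.1061
  L_III = [(1/(1.1·√(2π)))·exp(−(6.9−8.4)²/(2·1.1²)) = 0.362675·exp(-0.92975) = 0.14313] × [0.327079] = 0.0468148
Multiply by the mixture weights:
  π_I·L_I = 0.52 × 0.1061 = 0.055172
  π_II·L_II = 0.36 × 0.1061 = 0.038196
  π_III·L_III = 0.12 × 0.0468148 = 0.00561778
Evidence: 0.055172 + 0.038196 + 0.00561778 = 0.0989858
P(Population III | data) = 0.00561778 / 0.0989858 ≈ 0.0568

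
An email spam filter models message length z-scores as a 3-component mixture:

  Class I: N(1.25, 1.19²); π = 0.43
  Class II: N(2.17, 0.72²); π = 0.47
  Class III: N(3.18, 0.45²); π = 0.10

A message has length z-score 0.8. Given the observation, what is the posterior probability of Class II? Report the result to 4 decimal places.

Posterior ∝ prior × likelihood, so P(k | x) ∝ π_k f_k(x); normalise over all components.
Component likelihoods at x = 0.8:
  p_I = (1/(1.19·√(2π)))·exp(−(0.8−1.25)²/(2·1.19²)) = 0.335246·exp(-0.07150) = 0.312113
  p_II = (1/(0.72·√(2π)))·exp(−(0.8−2.17)²/(2·0.72²)) = 0.554087·exp(-1.81028) = 0.090653
  p_III = (1/(0.45·√(2π)))·exp(−(0.8−3.18)²/(2·0.45²)) = 0.886538·exp(-13.98617) = 7.47446e-07
Unnormalised posteriors:
  π_I·p_I = 0.43 × 0.312113 = 0.134208
  π_II·p_II = 0.47 × 0.090653 = 0.0426069
  π_III·p_III = 0.10 × 7.47446e-07 = 7.47446e-08
Normaliser: 0.134208 + 0.0426069 + 7.47446e-08 = 0.176815
P(Class II | x) = 0.0426069 / 0.176815 ≈ 0.2410

0.2410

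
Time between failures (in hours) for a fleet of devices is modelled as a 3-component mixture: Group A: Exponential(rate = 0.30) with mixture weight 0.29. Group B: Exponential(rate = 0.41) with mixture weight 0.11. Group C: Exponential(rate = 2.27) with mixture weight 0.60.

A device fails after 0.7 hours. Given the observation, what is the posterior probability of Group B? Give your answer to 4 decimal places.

0.0885

Posterior ∝ prior × likelihood, so P(k | x) ∝ π_k f_k(x); normalise over all components.
Exponential densities:
  p_A = 0.30·e^(−0.30·0.7) = 0.30·e^(−0.2100) = 0.243175
  p_B = 0.41·e^(−0.41·0.7) = 0.41·e^(−0.2870) = 0.30771
  p_C = 2.27·e^(−2.27·0.7) = 2.27·e^(−1.5890) = 0.463374
Unnormalised posteriors:
  π_A·p_A = 0.29 × 0.243175 = 0.0705208
  π_B·p_B = 0.11 × 0.30771 = 0.0338481
  π_C·p_C = 0.60 × 0.463374 = 0.278025
Sum: 0.0705208 + 0.0338481 + 0.278025 = 0.382393
So the posterior for Group B is 0.0338481 / 0.382393 ≈ 0.0885.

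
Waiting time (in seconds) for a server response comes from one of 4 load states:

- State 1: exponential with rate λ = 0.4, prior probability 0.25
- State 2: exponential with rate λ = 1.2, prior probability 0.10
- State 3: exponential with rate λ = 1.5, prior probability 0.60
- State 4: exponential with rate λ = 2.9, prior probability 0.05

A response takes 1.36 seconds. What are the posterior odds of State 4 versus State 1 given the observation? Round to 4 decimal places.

0.0484

Only the two components matter; the odds are (P(Z=i) f_i(x)) / (P(Z=j) f_j(x)).
Component likelihoods at x = 1.36 seconds:
  f_1 = 0.4·e^(−0.4·1.36) = 0.4·e^(−0.5440) = 0.232169
  f_2 = 1.2·e^(−1.2·1.36) = 1.2·e^(−1.6320) = 0.234646
  f_3 = 1.5·e^(−1.5·1.36) = 1.5·e^(−2.0400) = 0.195043
  f_4 = 2.9·e^(−2.9·1.36) = 2.9·e^(−3.9440) = 0.0561747
0.00280873 / 0.0580422 ≈ 0.0484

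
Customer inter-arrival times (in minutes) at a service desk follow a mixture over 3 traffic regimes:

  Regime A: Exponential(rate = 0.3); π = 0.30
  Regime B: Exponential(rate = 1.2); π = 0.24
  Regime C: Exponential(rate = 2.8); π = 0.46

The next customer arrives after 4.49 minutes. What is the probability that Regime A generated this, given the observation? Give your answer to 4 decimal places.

Posterior ∝ prior × likelihood, so P(k | x) ∝ π_k f_k(x); normalise over all components.
Exponential densities:
  f_A = 0.3·e^(−0.3·4.49) = 0.3·e^(−1.3470) = 0.0780057
  f_B = 1.2·e^(−1.2·4.49) = 1.2·e^(−5.3880) = 0.00548533
  f_C = 2.8·e^(−2.8·4.49) = 2.8·e^(−12.5720) = 9.70974e-06
Prior × likelihood for each component:
  π_A·f_A = 0.30 × 0.0780057 = 0.0234017
  π_B·f_B = 0.24 × 0.00548533 = 0.00131648
  π_C·f_C = 0.46 × 9.70974e-06 = 4.46648e-06
Normaliser: 0.0234017 + 0.00131648 + 4.46648e-06 = 0.0247227
So the posterior for Regime A is 0.0234017 / 0.0247227 ≈ 0.9466.

0.9466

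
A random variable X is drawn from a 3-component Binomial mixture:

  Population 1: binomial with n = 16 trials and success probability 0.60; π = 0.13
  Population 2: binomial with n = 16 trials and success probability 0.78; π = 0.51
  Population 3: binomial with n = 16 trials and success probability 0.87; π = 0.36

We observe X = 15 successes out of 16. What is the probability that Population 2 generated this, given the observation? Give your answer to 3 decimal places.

0.317

Apply Bayes' rule: the posterior for each component is proportional to its prior times its likelihood at x.
Binomial probabilities:
  p_1 = 0.00300918
  p_2 = 0.0847153
  p_3 = 0.257544
Unnormalised posteriors:
  P(Z=1)·p_1 = 0.13 × 0.00300918 = 0.000391194
  P(Z=2)·p_2 = 0.51 × 0.0847153 = 0.0432048
  P(Z=3)·p_3 = 0.36 × 0.257544 = 0.092716
Denominator: 0.000391194 + 0.0432048 + 0.092716 = 0.136312
P(Population 2 | the observation) ≈ 0.317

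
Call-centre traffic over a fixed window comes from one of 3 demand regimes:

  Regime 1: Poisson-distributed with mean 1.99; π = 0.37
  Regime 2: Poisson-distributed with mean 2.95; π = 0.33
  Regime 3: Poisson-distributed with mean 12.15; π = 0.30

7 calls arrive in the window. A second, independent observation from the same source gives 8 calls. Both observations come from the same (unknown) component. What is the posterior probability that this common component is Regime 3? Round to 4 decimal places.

By Bayes' theorem, P(k | x) = π_k f_k(x) / Σ_j π_j f_j(x).
Since both observations come from the same component, the likelihood for component k is f_k(x₁)·f_k(x₂).
  L_1 = [0.00335193] × [0.000833793] = 2.79481e-06
  L_2 = [0.0201909] × [0.00744538] = 0.000150329
  L_3 = [0.0410134] × [0.0622891] = 0.00255468
Weight by the priors:
  π_1·L_1 = 0.37 × 2.79481e-06 = 1.03408e-06
  π_2·L_2 = 0.33 × 0.000150329 = 4.96085e-05
  π_3·L_3 = 0.30 × 0.00255468 = 0.000766405
Normaliser: 1.03408e-06 + 4.96085e-05 + 0.000766405 = 0.000817048
P(Regime 3 | x) = 0.000766405 / 0.000817048 ≈ 0.9380

0.9380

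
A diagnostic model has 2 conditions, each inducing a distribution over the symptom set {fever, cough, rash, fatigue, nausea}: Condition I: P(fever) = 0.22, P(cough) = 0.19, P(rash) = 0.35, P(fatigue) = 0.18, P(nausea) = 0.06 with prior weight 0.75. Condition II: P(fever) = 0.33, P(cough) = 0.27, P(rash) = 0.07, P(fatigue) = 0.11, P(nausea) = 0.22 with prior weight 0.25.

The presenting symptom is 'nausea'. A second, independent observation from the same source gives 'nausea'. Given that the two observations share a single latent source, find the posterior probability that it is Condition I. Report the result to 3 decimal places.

Apply Bayes' rule: the posterior for each component is proportional to its prior times its likelihood at x.
Since both observations come from the same component, the likelihood for component k is f_k(x₁)·f_k(x₂).
  p_I = [0.06] × [0.06] = 0.0036
  p_II = [0.22] × [0.22] = 0.0484
Weight by the priors:
  w_I·p_I = 0.75 × 0.0036 = 0.0027
  w_II·p_II = 0.25 × 0.0484 = 0.0121
Sum: 0.0027 + 0.0121 = 0.0148
P(Condition I | x) = 0.0027 / 0.0148 ≈ 0.182

0.182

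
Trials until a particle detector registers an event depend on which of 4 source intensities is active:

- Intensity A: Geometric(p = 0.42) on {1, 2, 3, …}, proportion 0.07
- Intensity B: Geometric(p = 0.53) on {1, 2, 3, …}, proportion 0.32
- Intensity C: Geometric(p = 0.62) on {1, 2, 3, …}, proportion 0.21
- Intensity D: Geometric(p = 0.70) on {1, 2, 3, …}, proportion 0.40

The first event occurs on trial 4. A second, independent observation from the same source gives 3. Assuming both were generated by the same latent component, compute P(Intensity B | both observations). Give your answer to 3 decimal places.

P(component k | x) = π_k·f_k(x) / marginal(x), where marginal(x) = Σ_j π_j·f_j(x).
Since both observations come from the same component, the likelihood for component k is f_k(x₁)·f_k(x₂).
  L_A = [0.081947] × [0.141288] = 0.0115781
  L_B = [0.0550262] × [0.117077] = 0.0064423
  L_C = [0.0340206] × [0.089528] = 0.0030458
  L_D = [0.0189] × [0.063] = 0.0011907
Weight by the priors:
  π_A·L_A = 0.07 × 0.0115781 = 0.000810469
  π_B·L_B = 0.32 × 0.0064423 = 0.00206154
  π_C·L_C = 0.21 × 0.0030458 = 0.000639618
  π_D·L_D = 0.40 × 0.0011907 = 0.00047628
Denominator: 0.000810469 + 0.00206154 + 0.000639618 + 0.00047628 = 0.0039879
Responsibility of Intensity B: 0.00206154 / 0.0039879 ≈ 0.517

0.517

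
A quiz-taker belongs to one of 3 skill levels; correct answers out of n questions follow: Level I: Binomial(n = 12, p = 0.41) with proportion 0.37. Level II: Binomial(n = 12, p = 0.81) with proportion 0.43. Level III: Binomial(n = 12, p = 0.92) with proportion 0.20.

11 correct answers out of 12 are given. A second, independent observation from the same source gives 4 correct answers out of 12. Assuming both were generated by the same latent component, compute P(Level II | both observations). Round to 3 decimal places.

0.541

P(component k | x) = π_k·f_k(x) / marginal(x), where marginal(x) = Σ_j π_j·f_j(x).
Since both observations come from the same component, the likelihood for component k is f_k(x₁)·f_k(x₂).
  p_I = [0.000389633] × [0.205379] = 8.00226e-05
  p_II = [0.224528] × [0.000361888] = 8.12539e-05
  p_III = [0.383652] × [5.94944e-07] = 2.28252e-07
Multiply by the mixture weights:
  π_I·p_I = 0.37 × 8.00226e-05 = 2.96083e-05
  π_II·p_II = 0.43 × 8.12539e-05 = 3.49392e-05
  π_III·p_III = 0.20 × 2.28252e-07 = 4.56503e-08
Denominator: 2.96083e-05 + 3.49392e-05 + 4.56503e-08 = 6.45932e-05
Responsibility of Level II: 3.49392e-05 / 6.45932e-05 ≈ 0.541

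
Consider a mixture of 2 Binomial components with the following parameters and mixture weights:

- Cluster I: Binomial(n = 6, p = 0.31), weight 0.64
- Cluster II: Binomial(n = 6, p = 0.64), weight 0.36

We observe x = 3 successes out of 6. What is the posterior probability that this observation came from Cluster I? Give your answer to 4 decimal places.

0.5872

By Bayes' theorem, P(k | x) = P(Z=k) f_k(x) / Σ_j P(Z=j) f_j(x).
Binomial probabilities:
  L_I = C(6,3)·0.31^3·0.69^3 = 20·0.029791·0.328509 = 0.195732
  L_II = C(6,3)·0.64^3·0.36^3 = 20·0.262144·0.046656 = 0.244612
Prior × likelihood for each component:
  P(Z=I)·L_I = 0.64 × 0.195732 = 0.125269
  P(Z=II)·L_II = 0.36 × 0.244612 = 0.0880603
Denominator: 0.125269 + 0.0880603 = 0.213329
Responsibility of Cluster I: 0.125269 / 0.213329 ≈ 0.5872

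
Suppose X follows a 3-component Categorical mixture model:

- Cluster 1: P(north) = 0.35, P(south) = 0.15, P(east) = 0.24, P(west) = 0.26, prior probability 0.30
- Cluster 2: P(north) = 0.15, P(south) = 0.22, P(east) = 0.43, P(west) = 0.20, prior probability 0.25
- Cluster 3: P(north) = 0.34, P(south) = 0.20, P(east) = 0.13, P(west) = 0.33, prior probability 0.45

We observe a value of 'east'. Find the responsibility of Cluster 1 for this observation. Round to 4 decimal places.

Apply Bayes' rule: the posterior for each component is proportional to its prior times its likelihood at x.
Categorical probabilities:
  L_1 = 0.24
  L_2 = 0.43
  L_3 = 0.13
Prior × likelihood for each component:
  w_1·L_1 = 0.30 × 0.24 = 0.072
  w_2·L_2 = 0.25 × 0.43 = 0.1075
  w_3·L_3 = 0.45 × 0.13 = 0.0585
Evidence: 0.072 + 0.1075 + 0.0585 = 0.238
So the posterior for Cluster 1 is 0.072 / 0.238 ≈ 0.3025.

0.3025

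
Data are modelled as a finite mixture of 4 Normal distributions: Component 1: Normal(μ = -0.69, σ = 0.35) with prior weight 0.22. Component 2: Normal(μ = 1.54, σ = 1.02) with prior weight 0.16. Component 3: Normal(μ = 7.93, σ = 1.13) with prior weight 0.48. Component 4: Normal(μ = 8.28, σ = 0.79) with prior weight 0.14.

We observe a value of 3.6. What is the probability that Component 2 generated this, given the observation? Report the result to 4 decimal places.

Posterior ∝ prior × likelihood, so P(k | x) ∝ w_k f_k(x); normalise over all components.
Normal densities:
  f_1 = 2.71127e-33
  f_2 = 0.0508869
  f_3 = 0.000228786
  f_4 = 1.20958e-08
Unnormalised posteriors:
  w_1·f_1 = 0.22 × 2.71127e-33 = 5.96479e-34
  w_2·f_2 = 0.16 × 0.0508869 = 0.00814191
  w_3·f_3 = 0.48 × 0.000228786 = 0.000109817
  w_4·f_4 = 0.14 × 1.20958e-08 = 1.69342e-09
Evidence: 5.96479e-34 + 0.00814191 + 0.000109817 + 1.69342e-09 = 0.00825173
Responsibility of Component 2: 0.00814191 / 0.00825173 ≈ 0.9867

0.9867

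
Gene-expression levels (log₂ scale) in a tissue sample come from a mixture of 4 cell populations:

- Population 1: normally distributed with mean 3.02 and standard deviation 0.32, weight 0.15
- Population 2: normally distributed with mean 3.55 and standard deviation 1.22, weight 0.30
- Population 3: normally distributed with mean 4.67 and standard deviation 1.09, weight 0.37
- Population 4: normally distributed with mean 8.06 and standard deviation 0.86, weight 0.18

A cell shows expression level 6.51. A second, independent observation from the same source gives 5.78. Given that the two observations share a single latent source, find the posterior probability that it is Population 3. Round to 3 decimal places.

0.929

The responsibility of component k is P(Z=k) f_k(x) divided by Σ_j P(Z=j) f_j(x).
Since both observations come from the same component, the likelihood for component k is f_k(x₁)·f_k(x₂).
  p_1 = [1.84885e-26] × [8.75067e-17] = 1.61787e-42
  p_2 = [0.0172303] × [0.0615232] = 0.00106006
  p_3 = [0.0880446] × [0.217919] = 0.0191866
  p_4 = [0.0914188] × [0.0138088] = 0.00126239
Weight by the priors:
  P(Z=1)·p_1 = 0.15 × 1.61787e-42 = 2.4268e-43
  P(Z=2)·p_2 = 0.30 × 0.00106006 = 0.000318019
  P(Z=3)·p_3 = 0.37 × 0.0191866 = 0.00709903
  P(Z=4)·p_4 = 0.18 × 0.00126239 = 0.000227229
Normaliser: 2.4268e-43 + 0.000318019 + 0.00709903 + 0.000227229 = 0.00764428
So the posterior for Population 3 is 0.00709903 / 0.00764428 ≈ 0.929.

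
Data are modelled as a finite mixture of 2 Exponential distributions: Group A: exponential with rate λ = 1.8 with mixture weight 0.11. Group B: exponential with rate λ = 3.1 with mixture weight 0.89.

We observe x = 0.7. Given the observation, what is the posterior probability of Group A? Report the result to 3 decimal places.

0.151

The responsibility of component k is π_k f_k(x) divided by Σ_j π_j f_j(x).
Exponential densities:
  f_A = 1.8·e^(−1.8·0.7) = 1.8·e^(−1.2600) = 0.510577
  f_B = 3.1·e^(−3.1·0.7) = 3.1·e^(−2.1700) = 0.353951
Multiply by the mixture weights:
  π_A·f_A = 0.11 × 0.510577 = 0.0561635
  π_B·f_B = 0.89 × 0.353951 = 0.315016
Denominator: 0.0561635 + 0.315016 = 0.37118
So the posterior for Group A is 0.0561635 / 0.37118 ≈ 0.151.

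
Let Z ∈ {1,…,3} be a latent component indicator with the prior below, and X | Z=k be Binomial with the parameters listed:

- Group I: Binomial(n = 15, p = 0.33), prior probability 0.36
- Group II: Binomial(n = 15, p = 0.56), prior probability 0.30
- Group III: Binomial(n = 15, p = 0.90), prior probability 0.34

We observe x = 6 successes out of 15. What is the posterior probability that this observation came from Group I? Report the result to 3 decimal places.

0.689

The responsibility of component k is w_k f_k(x) divided by Σ_j w_j f_j(x).
Evaluate each component's likelihood at the observed value:
  p_I = 0.175858
  p_II = 0.0954127
  p_III = 2.65986e-06
Unnormalised posteriors:
  w_I·p_I = 0.36 × 0.175858 = 0.0633087
  w_II·p_II = 0.30 × 0.0954127 = 0.0286238
  w_III·p_III = 0.34 × 2.65986e-06 = 9.04353e-07
Denominator: 0.0633087 + 0.0286238 + 9.04353e-07 = 0.0919334
Responsibility of Group I: 0.0633087 / 0.0919334 ≈ 0.689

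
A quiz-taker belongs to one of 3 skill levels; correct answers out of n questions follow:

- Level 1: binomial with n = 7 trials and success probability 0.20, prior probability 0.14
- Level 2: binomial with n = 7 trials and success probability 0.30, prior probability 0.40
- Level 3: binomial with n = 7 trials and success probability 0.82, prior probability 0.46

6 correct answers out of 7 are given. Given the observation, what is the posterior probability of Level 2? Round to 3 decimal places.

0.008

Posterior ∝ prior × likelihood, so P(k | x) ∝ w_k f_k(x); normalise over all components.
Component likelihoods at x = 6 correct answers out of 7:
  L_1 = 0.0003584
  L_2 = 0.0035721
  L_3 = 0.383048
Multiply by the mixture weights:
  w_1·L_1 = 0.14 × 0.0003584 = 5.0176e-05
  w_2·L_2 = 0.40 × 0.0035721 = 0.00142884
  w_3·L_3 = 0.46 × 0.383048 = 0.176202
Marginal: 5.0176e-05 + 0.00142884 + 0.176202 = 0.177681
P(Level 2 | data) = 0.00142884 / 0.177681 ≈ 0.008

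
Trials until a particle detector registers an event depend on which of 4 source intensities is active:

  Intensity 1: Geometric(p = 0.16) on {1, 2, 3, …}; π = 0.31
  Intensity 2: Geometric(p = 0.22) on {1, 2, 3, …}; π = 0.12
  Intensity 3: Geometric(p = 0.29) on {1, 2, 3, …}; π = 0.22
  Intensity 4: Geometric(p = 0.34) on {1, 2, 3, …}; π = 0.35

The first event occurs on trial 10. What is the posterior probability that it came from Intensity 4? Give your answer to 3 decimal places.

0.150

Posterior ∝ prior × likelihood, so P(k | x) ∝ π_k f_k(x); normalise over all components.
Geometric probabilities:
  L_1 = 0.16·(1−0.16)^9 = 0.16·0.208216 = 0.0333145
  L_2 = 0.22·(1−0.22)^9 = 0.22·0.106869 = 0.0235112
  L_3 = 0.29·(1−0.29)^9 = 0.29·0.0458485 = 0.0132961
  L_4 = 0.34·(1−0.34)^9 = 0.34·0.0237627 = 0.00807931
Unnormalised posteriors:
  π_1·L_1 = 0.31 × 0.0333145 = 0.0103275
  π_2·L_2 = 0.12 × 0.0235112 = 0.00282134
  π_3·L_3 = 0.22 × 0.0132961 = 0.00292513
  π_4·L_4 = 0.35 × 0.00807931 = 0.00282776
Sum: 0.0103275 + 0.00282134 + 0.00292513 + 0.00282776 = 0.0189017
So the posterior for Intensity 4 is 0.00282776 / 0.0189017 ≈ 0.150.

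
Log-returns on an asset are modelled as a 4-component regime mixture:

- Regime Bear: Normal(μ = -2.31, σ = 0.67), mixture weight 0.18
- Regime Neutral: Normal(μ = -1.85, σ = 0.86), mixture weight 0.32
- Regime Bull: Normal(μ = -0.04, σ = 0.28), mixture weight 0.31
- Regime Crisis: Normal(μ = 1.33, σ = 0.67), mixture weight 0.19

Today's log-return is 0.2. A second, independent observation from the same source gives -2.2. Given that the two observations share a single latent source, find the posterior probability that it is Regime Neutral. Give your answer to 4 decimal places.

P(component k | x) = w_k·f_k(x) / marginal(x), where marginal(x) = Σ_j w_j·f_j(x).
Since both observations come from the same component, the likelihood for component k is f_k(x₁)·f_k(x₂).
  f_Bear = [(1/(0.67·√(2π)))·exp(−(0.2−-2.31)²/(2·0.67²)) = 0.595436·exp(-7.01726) = 0.000533674] × [0.587465] = 0.000313515
  f_Neutral = [(1/(0.86·√(2π)))·exp(−(0.2−-1.85)²/(2·0.86²)) = 0.463886·exp(-2.84106) = 0.0270741] × [0.427017] = 0.0115611
  f_Bull = [(1/(0.28·√(2π)))·exp(−(0.2−-0.04)²/(2·0.28²)) = 1.424794·exp(-0.36735) = 0.986769] × [1.70324e-13] = 1.6807e-13
  f_Crisis = [(1/(0.67·√(2π)))·exp(−(0.2−1.33)²/(2·0.67²)) = 0.595436·exp(-1.42225) = 0.143601] × [5.586e-07] = 8.02156e-08
Multiply by the mixture weights:
  w_Bear·f_Bear = 0.18 × 0.000313515 = 5.64327e-05
  w_Neutral·f_Neutral = 0.32 × 0.0115611 = 0.00369955
  w_Bull·f_Bull = 0.31 × 1.6807e-13 = 5.21018e-14
  w_Crisis·f_Crisis = 0.19 × 8.02156e-08 = 1.5241e-08
Sum: 5.64327e-05 + 0.00369955 + 5.21018e-14 + 1.5241e-08 = 0.003756
So the posterior for Regime Neutral is 0.00369955 / 0.003756 ≈ 0.9850.

0.9850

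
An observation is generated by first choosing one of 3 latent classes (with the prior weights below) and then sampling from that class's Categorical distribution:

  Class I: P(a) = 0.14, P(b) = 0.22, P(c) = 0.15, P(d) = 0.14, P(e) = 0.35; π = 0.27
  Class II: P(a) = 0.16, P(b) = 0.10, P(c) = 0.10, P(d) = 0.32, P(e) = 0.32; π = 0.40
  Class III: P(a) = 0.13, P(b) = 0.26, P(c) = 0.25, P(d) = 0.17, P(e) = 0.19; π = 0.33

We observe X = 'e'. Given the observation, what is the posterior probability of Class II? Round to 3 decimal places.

0.449

Posterior ∝ prior × likelihood, so P(k | x) ∝ w_k f_k(x); normalise over all components.
Component likelihoods at x = 'e':
  p_I = 0.35
  p_II = 0.32
  p_III = 0.19
Unnormalised posteriors:
  w_I·p_I = 0.27 × 0.35 = 0.0945
  w_II·p_II = 0.40 × 0.32 = 0.128
  w_III·p_III = 0.33 × 0.19 = 0.0627
Denominator: 0.0945 + 0.128 + 0.0627 = 0.2852
P(Class II | the observation) = 0.128 / 0.2852 ≈ 0.449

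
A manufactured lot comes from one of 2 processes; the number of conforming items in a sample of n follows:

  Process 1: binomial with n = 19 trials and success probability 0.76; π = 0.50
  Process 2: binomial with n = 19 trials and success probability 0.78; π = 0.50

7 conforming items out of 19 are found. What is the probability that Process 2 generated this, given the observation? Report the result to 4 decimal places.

0.2969

The responsibility of component k is w_k f_k(x) divided by Σ_j w_j f_j(x).
Evaluate each component's likelihood at the observed value:
  L_1 = C(19,7)·0.76^7·0.24^12 = 50388·0.146452·3.65203e-08 = 0.000269499
  L_2 = C(19,7)·0.78^7·0.22^12 = 50388·0.175656·1.2855e-08 = 0.000113779
Prior × likelihood for each component:
  w_1·L_1 = 0.50 × 0.000269499 = 0.00013475
  w_2·L_2 = 0.50 × 0.000113779 = 5.68894e-05
Denominator: 0.00013475 + 5.68894e-05 = 0.000191639
So the posterior for Process 2 is 5.68894e-05 / 0.000191639 ≈ 0.2969.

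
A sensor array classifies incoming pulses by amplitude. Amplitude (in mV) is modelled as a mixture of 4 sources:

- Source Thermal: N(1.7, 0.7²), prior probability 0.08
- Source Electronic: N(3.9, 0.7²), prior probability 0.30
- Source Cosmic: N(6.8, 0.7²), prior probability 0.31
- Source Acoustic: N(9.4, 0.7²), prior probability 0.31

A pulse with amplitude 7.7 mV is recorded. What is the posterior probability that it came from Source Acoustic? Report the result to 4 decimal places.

P(component k | x) = P(Z=k)·f_k(x) / marginal(x), where marginal(x) = Σ_j P(Z=j)·f_j(x).
Normal densities:
  p_Thermal = (1/(0.7·√(2π)))·exp(−(7.7−1.7)²/(2·0.7²)) = 0.569918·exp(-36.73469) = 6.3407e-17
  p_Electronic = (1/(0.7·√(2π)))·exp(−(7.7−3.9)²/(2·0.7²)) = 0.569918·exp(-14.73469) = 2.27309e-07
  p_Cosmic = (1/(0.7·√(2π)))·exp(−(7.7−6.8)²/(2·0.7²)) = 0.569918·exp(-0.82653) = 0.249376
  p_Acoustic = (1/(0.7·√(2π)))·exp(−(7.7−9.4)²/(2·0.7²)) = 0.569918·exp(-2.94898) = 0.0298598
Multiply by the mixture weights:
  P(Z=Thermal)·p_Thermal = 0.08 × 6.3407e-17 = 5.07256e-18
  P(Z=Electronic)·p_Electronic = 0.30 × 2.27309e-07 = 6.81926e-08
  P(Z=Cosmic)·p_Cosmic = 0.31 × 0.249376 = 0.0773065
  P(Z=Acoustic)·p_Acoustic = 0.31 × 0.0298598 = 0.00925653
Sum: 5.07256e-18 + 6.81926e-08 + 0.0773065 + 0.00925653 = 0.0865631
P(Source Acoustic | data) = 0.00925653 / 0.0865631 ≈ 0.1069

0.1069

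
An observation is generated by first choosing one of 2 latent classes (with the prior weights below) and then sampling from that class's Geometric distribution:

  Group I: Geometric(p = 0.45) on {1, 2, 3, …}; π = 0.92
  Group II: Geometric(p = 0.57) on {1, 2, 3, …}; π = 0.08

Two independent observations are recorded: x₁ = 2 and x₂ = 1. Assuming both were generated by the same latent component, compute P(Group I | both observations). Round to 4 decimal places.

0.9017

Posterior ∝ prior × likelihood, so P(k | x) ∝ π_k f_k(x); normalise over all components.
Since both observations come from the same component, the likelihood for component k is f_k(x₁)·f_k(x₂).
  p_I = [0.2475] × [0.45] = 0.111375
  p_II = [0.2451] × [0.57] = 0.139707
Unnormalised posteriors:
  π_I·p_I = 0.92 × 0.111375 = 0.102465
  π_II·p_II = 0.08 × 0.139707 = 0.0111766
Denominator: 0.102465 + 0.0111766 = 0.113642
Responsibility of Group I: 0.102465 / 0.113642 ≈ 0.9017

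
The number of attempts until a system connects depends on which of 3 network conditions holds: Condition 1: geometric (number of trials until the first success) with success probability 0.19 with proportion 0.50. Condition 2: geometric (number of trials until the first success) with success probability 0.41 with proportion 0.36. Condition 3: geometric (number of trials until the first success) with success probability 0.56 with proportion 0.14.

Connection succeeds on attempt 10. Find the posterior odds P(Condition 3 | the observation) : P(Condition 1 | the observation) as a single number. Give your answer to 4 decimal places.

Posterior odds = (P(Z=i) f_i(x)) / (P(Z=j) f_j(x)); the normalising sum cancels.
Geometric probabilities:
  p_1 = 0.19·(1−0.19)^9 = 0.19·0.150095 = 0.028518
  p_2 = 0.41·(1−0.41)^9 = 0.41·0.008663 = 0.00355183
  p_3 = 0.56·(1−0.56)^9 = 0.56·0.000618122 = 0.000346148
Posterior odds = (P(Z=3)·p_3) / (P(Z=1)·p_1) = (0.14·0.000346148) / (0.50·0.028518) = 4.84608e-05 / 0.014259 ≈ 0.0034

0.0034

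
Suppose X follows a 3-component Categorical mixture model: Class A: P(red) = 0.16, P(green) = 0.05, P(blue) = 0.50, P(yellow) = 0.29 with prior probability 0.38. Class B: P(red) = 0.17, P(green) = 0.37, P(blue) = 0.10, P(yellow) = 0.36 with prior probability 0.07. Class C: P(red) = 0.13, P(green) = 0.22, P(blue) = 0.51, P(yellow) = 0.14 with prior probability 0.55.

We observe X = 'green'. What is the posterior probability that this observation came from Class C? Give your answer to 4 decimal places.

0.7294

By Bayes' theorem, P(k | x) = w_k f_k(x) / Σ_j w_j f_j(x).
Evaluate each component's likelihood at the observed value:
  L_A = 0.05
  L_B = 0.37
  L_C = 0.22
Weight by the priors:
  w_A·L_A = 0.38 × 0.05 = 0.019
  w_B·L_B = 0.07 × 0.37 = 0.0259
  w_C·L_C = 0.55 × 0.22 = 0.121
Marginal: 0.019 + 0.0259 + 0.121 = 0.1659
P(Class C | x) ≈ 0.7294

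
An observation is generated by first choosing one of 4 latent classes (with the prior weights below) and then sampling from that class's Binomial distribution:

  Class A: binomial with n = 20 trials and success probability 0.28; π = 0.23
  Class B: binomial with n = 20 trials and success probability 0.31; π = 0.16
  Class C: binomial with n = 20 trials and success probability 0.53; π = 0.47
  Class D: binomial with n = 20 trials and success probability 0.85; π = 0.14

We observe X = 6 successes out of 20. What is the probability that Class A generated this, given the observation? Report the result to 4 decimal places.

Apply Bayes' rule: the posterior for each component is proportional to its prior times its likelihood at x.
Evaluate each component's likelihood at the observed value:
  p_A = C(20,6)·0.28^6·0.72^14 = 38760·0.00048189·0.0100613 = 0.187926
  p_B = C(20,6)·0.31^6·0.69^14 = 38760·0.000887504·0.00554482 = 0.19074
  p_C = C(20,6)·0.53^6·0.47^14 = 38760·0.0221644·2.56667e-05 = 0.02205
  p_D = C(20,6)·0.85^6·0.15^14 = 38760·0.37715·2.91929e-12 = 4.26751e-08
Unnormalised posteriors:
  π_A·p_A = 0.23 × 0.187926 = 0.043223
  π_B·p_B = 0.16 × 0.19074 = 0.0305184
  π_C·p_C = 0.47 × 0.02205 = 0.0103635
  π_D·p_D = 0.14 × 4.26751e-08 = 5.97452e-09
Normaliser: 0.043223 + 0.0305184 + 0.0103635 + 5.97452e-09 = 0.0841049
Responsibility of Class A: 0.043223 / 0.0841049 ≈ 0.5139

0.5139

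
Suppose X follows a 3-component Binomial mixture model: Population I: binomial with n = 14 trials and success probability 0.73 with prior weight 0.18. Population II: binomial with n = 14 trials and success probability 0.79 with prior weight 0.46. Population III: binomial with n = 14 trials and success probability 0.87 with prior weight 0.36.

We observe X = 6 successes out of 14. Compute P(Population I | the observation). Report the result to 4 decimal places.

0.6385

P(component k | x) = w_k·f_k(x) / marginal(x), where marginal(x) = Σ_j w_j·f_j(x).
Binomial probabilities:
  L_I = C(14,6)·0.73^6·0.27^8 = 3003·0.151334·2.8243e-05 = 0.0128352
  L_II = C(14,6)·0.79^6·0.21^8 = 3003·0.243087·3.78229e-06 = 0.00276104
  L_III = C(14,6)·0.87^6·0.13^8 = 3003·0.433626·8.15731e-08 = 0.000106223
Prior × likelihood for each component:
  w_I·L_I = 0.18 × 0.0128352 = 0.00231034
  w_II·L_II = 0.46 × 0.00276104 = 0.00127008
  w_III·L_III = 0.36 × 0.000106223 = 3.82402e-05
Denominator: 0.00231034 + 0.00127008 + 3.82402e-05 = 0.00361865
P(Population I | 6 successes out of 14) = 0.00231034 / 0.00361865 ≈ 0.6385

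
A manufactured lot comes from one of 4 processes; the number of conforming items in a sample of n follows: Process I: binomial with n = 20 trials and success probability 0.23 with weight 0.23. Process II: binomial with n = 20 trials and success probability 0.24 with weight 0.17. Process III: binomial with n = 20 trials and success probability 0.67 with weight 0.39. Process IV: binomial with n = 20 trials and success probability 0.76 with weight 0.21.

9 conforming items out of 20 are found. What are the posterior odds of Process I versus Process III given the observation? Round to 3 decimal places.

0.436

Only the two components matter; the odds are (π_i f_i(x)) / (π_j f_j(x)).
Component likelihoods at x = 9 conforming items out of 20:
  L_I = 0.0170669
  L_II = 0.0216799
  L_III = 0.0230958
  L_IV = 0.00216198
Odds = (0.23/0.39) × (0.0170669/0.0230958) = 0.589744 × 0.738962 ≈ 0.436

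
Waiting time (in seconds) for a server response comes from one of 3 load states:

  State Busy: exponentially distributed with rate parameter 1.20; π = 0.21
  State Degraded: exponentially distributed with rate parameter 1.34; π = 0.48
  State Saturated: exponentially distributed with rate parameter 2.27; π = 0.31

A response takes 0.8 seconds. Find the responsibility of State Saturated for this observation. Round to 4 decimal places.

0.2655

The responsibility of component k is w_k f_k(x) divided by Σ_j w_j f_j(x).
Component likelihoods at x = 0.8 seconds:
  L_Busy = 1.20·e^(−1.20·0.8) = 1.20·e^(−0.9600) = 0.459471
  L_Degraded = 1.34·e^(−1.34·0.8) = 1.34·e^(−1.0720) = 0.458713
  L_Saturated = 2.27·e^(−2.27·0.8) = 2.27·e^(−1.8160) = 0.369273
Multiply by the mixture weights:
  w_Busy·L_Busy = 0.21 × 0.459471 = 0.096489
  w_Degraded·L_Degraded = 0.48 × 0.458713 = 0.220182
  w_Saturated·L_Saturated = 0.31 × 0.369273 = 0.114475
Normaliser: 0.096489 + 0.220182 + 0.114475 = 0.431146
P(State Saturated | the observation) = 0.114475 / 0.431146 ≈ 0.2655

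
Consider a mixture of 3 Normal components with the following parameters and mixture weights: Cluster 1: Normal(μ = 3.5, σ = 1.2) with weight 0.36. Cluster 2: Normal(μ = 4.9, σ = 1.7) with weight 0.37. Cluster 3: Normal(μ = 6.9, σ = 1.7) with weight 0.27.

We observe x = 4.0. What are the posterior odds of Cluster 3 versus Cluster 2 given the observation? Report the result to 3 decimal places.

0.196

Since P(k|x) ∝ P(Z=k) f_k(x), the posterior odds are P(Z=i) f_i(x) / (P(Z=j) f_j(x)).
Evaluate each component's likelihood at the observed value:
  p_1 = 0.30481
  p_2 = 0.203986
  p_3 = 0.0547716
Odds = (0.27/0.37) × (0.0547716/0.203986) = 0.72973 × 0.268507 ≈ 0.196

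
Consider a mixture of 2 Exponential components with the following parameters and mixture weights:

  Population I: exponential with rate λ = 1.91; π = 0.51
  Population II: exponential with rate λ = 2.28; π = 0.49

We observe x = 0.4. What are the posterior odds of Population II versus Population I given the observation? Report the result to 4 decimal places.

Posterior odds = (π_i f_i(x)) / (π_j f_j(x)); the normalising sum cancels.
Exponential densities:
  f_I = 1.91·e^(−1.91·0.4) = 1.91·e^(−0.7640) = 0.889677
  f_II = 2.28·e^(−2.28·0.4) = 2.28·e^(−0.9120) = 0.915922
0.448802 / 0.453735 ≈ 0.9891

0.9891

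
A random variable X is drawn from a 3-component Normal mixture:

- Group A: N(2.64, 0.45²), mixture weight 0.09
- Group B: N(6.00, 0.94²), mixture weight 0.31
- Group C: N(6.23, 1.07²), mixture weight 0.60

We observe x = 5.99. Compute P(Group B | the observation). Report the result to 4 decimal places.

By Bayes' theorem, P(k | x) = π_k f_k(x) / Σ_j π_j f_j(x).
Component likelihoods at x = 5.99:
  f_A = 8.19315e-13
  f_B = 0.424383
  f_C = 0.363581
Weight by the priors:
  π_A·f_A = 0.09 × 8.19315e-13 = 7.37384e-14
  π_B·f_B = 0.31 × 0.424383 = 0.131559
  π_C·f_C = 0.60 × 0.363581 = 0.218149
Sum: 7.37384e-14 + 0.131559 + 0.218149 = 0.349707
P(Group B | x) = 0.131559 / 0.349707 ≈ 0.3762

0.3762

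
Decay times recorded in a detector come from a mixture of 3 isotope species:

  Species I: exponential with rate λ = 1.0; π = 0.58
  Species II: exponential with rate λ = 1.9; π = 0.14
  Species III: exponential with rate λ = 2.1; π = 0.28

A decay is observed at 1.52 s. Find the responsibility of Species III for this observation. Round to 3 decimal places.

0.146

P(component k | x) = w_k·f_k(x) / marginal(x), where marginal(x) = Σ_j w_j·f_j(x).
Evaluate each component's likelihood at the observed value:
  p_I = 1.0·e^(−1.0·1.52) = 1.0·e^(−1.5200) = 0.218712
  p_II = 1.9·e^(−1.9·1.52) = 1.9·e^(−2.8880) = 0.105806
  p_III = 2.1·e^(−2.1·1.52) = 2.1·e^(−3.1920) = 0.0862882
Prior × likelihood for each component:
  w_I·p_I = 0.58 × 0.218712 = 0.126853
  w_II·p_II = 0.14 × 0.105806 = 0.0148129
  w_III·p_III = 0.28 × 0.0862882 = 0.0241607
Evidence: 0.126853 + 0.0148129 + 0.0241607 = 0.165826
So the posterior for Species III is 0.0241607 / 0.165826 ≈ 0.146.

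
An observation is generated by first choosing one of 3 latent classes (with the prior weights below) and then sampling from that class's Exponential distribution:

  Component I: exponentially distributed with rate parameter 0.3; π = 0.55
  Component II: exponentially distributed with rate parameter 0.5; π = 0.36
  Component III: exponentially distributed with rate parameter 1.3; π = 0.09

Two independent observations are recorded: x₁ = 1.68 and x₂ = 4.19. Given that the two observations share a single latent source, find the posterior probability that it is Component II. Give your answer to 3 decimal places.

Apply Bayes' rule: the posterior for each component is proportional to its prior times its likelihood at x.
Since both observations come from the same component, the likelihood for component k is f_k(x₁)·f_k(x₂).
  f_I = [0.3·e^(−0.3·1.68) = 0.3·e^(−0.5040) = 0.181233] × [0.0853519] = 0.0154686
  f_II = [0.5·e^(−0.5·1.68) = 0.5·e^(−0.8400) = 0.215855] × [0.0615351] = 0.0132827
  f_III = [1.3·e^(−1.3·1.68) = 1.3·e^(−2.1840) = 0.146367] × [0.00560198] = 0.000819946
Prior × likelihood for each component:
  P(Z=I)·f_I = 0.55 × 0.0154686 = 0.00850771
  P(Z=II)·f_II = 0.36 × 0.0132827 = 0.00478176
  P(Z=III)·f_III = 0.09 × 0.000819946 = 7.37952e-05
Evidence: 0.00850771 + 0.00478176 + 7.37952e-05 = 0.0133633
P(Component II | x₁, x₂) ≈ 0.358

0.358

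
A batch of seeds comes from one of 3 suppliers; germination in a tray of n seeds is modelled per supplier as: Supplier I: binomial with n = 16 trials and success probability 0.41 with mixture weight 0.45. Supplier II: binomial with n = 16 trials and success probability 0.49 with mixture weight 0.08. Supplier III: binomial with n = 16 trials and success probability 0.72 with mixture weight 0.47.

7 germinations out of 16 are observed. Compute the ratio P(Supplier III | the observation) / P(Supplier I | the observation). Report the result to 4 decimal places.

Only the two components matter; the odds are (w_i f_i(x)) / (w_j f_j(x)).
Evaluate each component's likelihood at the observed value:
  p_I = C(16,7)·0.41^7·0.59^9 = 11440·0.00194754·0.008663 = 0.193011
  p_II = C(16,7)·0.49^7·0.51^9 = 11440·0.00678223·0.00233417 = 0.181105
  p_III = C(16,7)·0.72^7·0.28^9 = 11440·0.100306·1.05785e-05 = 0.0121388
0.00570524 / 0.0868548 ≈ 0.0657

0.0657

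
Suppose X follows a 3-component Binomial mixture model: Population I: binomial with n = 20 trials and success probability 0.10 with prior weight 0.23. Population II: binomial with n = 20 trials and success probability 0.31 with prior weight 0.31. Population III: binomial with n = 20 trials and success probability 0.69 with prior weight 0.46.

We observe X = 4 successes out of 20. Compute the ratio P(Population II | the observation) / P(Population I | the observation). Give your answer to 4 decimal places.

The posterior odds equal the prior odds times the likelihood ratio: (π_i/π_j)·(f_i(x)/f_j(x)).
Evaluate each component's likelihood at the observed value:
  L_I = 0.0897788
  L_II = 0.118121
  L_III = 7.98872e-06
Posterior odds = (π_II·L_II) / (π_I·L_I) = (0.31·0.118121) / (0.23·0.0897788) = 0.0366174 / 0.0206491 ≈ 1.7733

1.7733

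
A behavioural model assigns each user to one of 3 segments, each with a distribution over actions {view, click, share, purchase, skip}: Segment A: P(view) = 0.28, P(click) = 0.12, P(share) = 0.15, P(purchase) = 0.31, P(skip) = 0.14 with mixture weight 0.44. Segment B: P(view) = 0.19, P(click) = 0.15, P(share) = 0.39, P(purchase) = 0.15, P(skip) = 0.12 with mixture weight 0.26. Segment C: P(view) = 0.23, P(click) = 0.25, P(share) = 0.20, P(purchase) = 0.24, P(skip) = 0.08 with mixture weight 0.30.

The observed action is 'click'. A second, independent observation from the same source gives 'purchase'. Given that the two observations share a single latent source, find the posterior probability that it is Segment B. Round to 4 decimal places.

Apply Bayes' rule: the posterior for each component is proportional to its prior times its likelihood at x.
Since both observations come from the same component, the likelihood for component k is f_k(x₁)·f_k(x₂).
  f_A = [P(click | comp) = 0.12] × [0.31] = 0.0372
  f_B = [P(click | comp) = 0.15] × [0.15] = 0.0225
  f_C = [P(click | comp) = 0.25] × [0.24] = 0.06
Prior × likelihood for each component:
  P(Z=A)·f_A = 0.44 × 0.0372 = 0.016368
  P(Z=B)·f_B = 0.26 × 0.0225 = 0.00585
  P(Z=C)·f_C = 0.30 × 0.06 = 0.018
Denominator: 0.016368 + 0.00585 + 0.018 = 0.040218
So the posterior for Segment B is 0.00585 / 0.040218 ≈ 0.1455.

0.1455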